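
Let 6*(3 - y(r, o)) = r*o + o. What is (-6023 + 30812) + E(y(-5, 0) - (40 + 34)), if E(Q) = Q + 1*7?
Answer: 24725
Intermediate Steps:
y(r, o) = 3 - o/6 - o*r/6 (y(r, o) = 3 - (r*o + o)/6 = 3 - (o*r + o)/6 = 3 - (o + o*r)/6 = 3 + (-o/6 - o*r/6) = 3 - o/6 - o*r/6)
E(Q) = 7 + Q (E(Q) = Q + 7 = 7 + Q)
(-6023 + 30812) + E(y(-5, 0) - (40 + 34)) = (-6023 + 30812) + (7 + ((3 - 1/6*0 - 1/6*0*(-5)) - (40 + 34))) = 24789 + (7 + ((3 + 0 + 0) - 1*74)) = 24789 + (7 + (3 - 74)) = 24789 + (7 - 71) = 24789 - 64 = 24725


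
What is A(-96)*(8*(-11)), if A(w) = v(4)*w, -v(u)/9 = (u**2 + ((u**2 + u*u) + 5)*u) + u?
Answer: -12773376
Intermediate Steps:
v(u) = -9*u - 9*u**2 - 9*u*(5 + 2*u**2) (v(u) = -9*((u**2 + ((u**2 + u*u) + 5)*u) + u) = -9*((u**2 + ((u**2 + u**2) + 5)*u) + u) = -9*((u**2 + (2*u**2 + 5)*u) + u) = -9*((u**2 + (5 + 2*u**2)*u) + u) = -9*((u**2 + u*(5 + 2*u**2)) + u) = -9*(u + u**2 + u*(5 + 2*u**2)) = -9*u - 9*u**2 - 9*u*(5 + 2*u**2))
A(w) = -1512*w (A(w) = (-9*4*(6 + 4 + 2*4**2))*w = (-9*4*(6 + 4 + 2*16))*w = (-9*4*(6 + 4 + 32))*w = (-9*4*42)*w = -1512*w)
A(-96)*(8*(-11)) = (-1512*(-96))*(8*(-11)) = 145152*(-88) = -12773376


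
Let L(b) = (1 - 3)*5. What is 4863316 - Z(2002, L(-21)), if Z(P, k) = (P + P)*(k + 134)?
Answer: 4366820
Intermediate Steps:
L(b) = -10 (L(b) = -2*5 = -10)
Z(P, k) = 2*P*(134 + k) (Z(P, k) = (2*P)*(134 + k) = 2*P*(134 + k))
4863316 - Z(2002, L(-21)) = 4863316 - 2*2002*(134 - 10) = 4863316 - 2*2002*124 = 4863316 - 1*496496 = 4863316 - 496496 = 4366820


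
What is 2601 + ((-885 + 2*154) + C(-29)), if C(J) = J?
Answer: 1995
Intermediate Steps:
2601 + ((-885 + 2*154) + C(-29)) = 2601 + ((-885 + 2*154) - 29) = 2601 + ((-885 + 308) - 29) = 2601 + (-577 - 29) = 2601 - 606 = 1995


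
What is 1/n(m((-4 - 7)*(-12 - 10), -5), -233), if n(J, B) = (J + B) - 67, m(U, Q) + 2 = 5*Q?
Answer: -1/327 ≈ -0.0030581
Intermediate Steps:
m(U, Q) = -2 + 5*Q
n(J, B) = -67 + B + J (n(J, B) = (B + J) - 67 = -67 + B + J)
1/n(m((-4 - 7)*(-12 - 10), -5), -233) = 1/(-67 - 233 + (-2 + 5*(-5))) = 1/(-67 - 233 + (-2 - 25)) = 1/(-67 - 233 - 27) = 1/(-327) = -1/327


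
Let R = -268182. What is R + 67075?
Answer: -201107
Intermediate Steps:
R + 67075 = -268182 + 67075 = -201107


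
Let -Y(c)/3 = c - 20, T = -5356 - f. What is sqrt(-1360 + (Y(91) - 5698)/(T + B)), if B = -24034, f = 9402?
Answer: I*sqrt(511581224882)/19396 ≈ 36.876*I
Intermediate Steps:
T = -14758 (T = -5356 - 1*9402 = -5356 - 9402 = -14758)
Y(c) = 60 - 3*c (Y(c) = -3*(c - 20) = -3*(-20 + c) = 60 - 3*c)
sqrt(-1360 + (Y(91) - 5698)/(T + B)) = sqrt(-1360 + ((60 - 3*91) - 5698)/(-14758 - 24034)) = sqrt(-1360 + ((60 - 273) - 5698)/(-38792)) = sqrt(-1360 + (-213 - 5698)*(-1/38792)) = sqrt(-1360 - 5911*(-1/38792)) = sqrt(-1360 + 5911/38792) = sqrt(-52751209/38792) = I*sqrt(511581224882)/19396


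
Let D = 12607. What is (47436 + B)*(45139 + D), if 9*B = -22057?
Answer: 23379449782/9 ≈ 2.5977e+9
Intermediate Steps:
B = -22057/9 (B = (⅑)*(-22057) = -22057/9 ≈ -2450.8)
(47436 + B)*(45139 + D) = (47436 - 22057/9)*(45139 + 12607) = (404867/9)*57746 = 23379449782/9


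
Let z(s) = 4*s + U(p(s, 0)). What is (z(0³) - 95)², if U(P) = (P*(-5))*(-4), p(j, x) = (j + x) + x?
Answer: 9025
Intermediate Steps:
p(j, x) = j + 2*x
U(P) = 20*P (U(P) = -5*P*(-4) = 20*P)
z(s) = 24*s (z(s) = 4*s + 20*(s + 2*0) = 4*s + 20*(s + 0) = 4*s + 20*s = 24*s)
(z(0³) - 95)² = (24*0³ - 95)² = (24*0 - 95)² = (0 - 95)² = (-95)² = 9025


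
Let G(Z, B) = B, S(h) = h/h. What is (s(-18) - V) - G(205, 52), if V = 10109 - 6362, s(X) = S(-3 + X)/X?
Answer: -68383/18 ≈ -3799.1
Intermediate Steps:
S(h) = 1
s(X) = 1/X
V = 3747
(s(-18) - V) - G(205, 52) = (1/(-18) - 1*3747) - 1*52 = (-1/18 - 3747) - 52 = -67447/18 - 52 = -68383/18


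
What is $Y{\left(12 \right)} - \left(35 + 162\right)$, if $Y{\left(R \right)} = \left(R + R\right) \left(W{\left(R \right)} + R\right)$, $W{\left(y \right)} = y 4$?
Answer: $1243$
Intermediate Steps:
$W{\left(y \right)} = 4 y$
$Y{\left(R \right)} = 10 R^{2}$ ($Y{\left(R \right)} = \left(R + R\right) \left(4 R + R\right) = 2 R 5 R = 10 R^{2}$)
$Y{\left(12 \right)} - \left(35 + 162\right) = 10 \cdot 12^{2} - \left(35 + 162\right) = 10 \cdot 144 - 197 = 1440 - 197 = 1243$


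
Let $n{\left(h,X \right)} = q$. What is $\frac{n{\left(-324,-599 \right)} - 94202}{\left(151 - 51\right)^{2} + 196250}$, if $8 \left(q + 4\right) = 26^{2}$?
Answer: $- \frac{17113}{37500} \approx -0.45635$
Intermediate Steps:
$q = \frac{161}{2}$ ($q = -4 + \frac{26^{2}}{8} = -4 + \frac{1}{8} \cdot 676 = -4 + \frac{169}{2} = \frac{161}{2} \approx 80.5$)
$n{\left(h,X \right)} = \frac{161}{2}$
$\frac{n{\left(-324,-599 \right)} - 94202}{\left(151 - 51\right)^{2} + 196250} = \frac{\frac{161}{2} - 94202}{\left(151 - 51\right)^{2} + 196250} = - \frac{188243}{2 \left(100^{2} + 196250\right)} = - \frac{188243}{2 \left(10000 + 196250\right)} = - \frac{188243}{2 \cdot 206250} = \left(- \frac{188243}{2}\right) \frac{1}{206250} = - \frac{17113}{37500}$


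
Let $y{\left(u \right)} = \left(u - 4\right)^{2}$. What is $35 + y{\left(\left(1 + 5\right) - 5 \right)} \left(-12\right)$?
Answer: $-73$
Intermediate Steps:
$y{\left(u \right)} = \left(-4 + u\right)^{2}$
$35 + y{\left(\left(1 + 5\right) - 5 \right)} \left(-12\right) = 35 + \left(-4 + \left(\left(1 + 5\right) - 5\right)\right)^{2} \left(-12\right) = 35 + \left(-4 + \left(6 - 5\right)\right)^{2} \left(-12\right) = 35 + \left(-4 + 1\right)^{2} \left(-12\right) = 35 + \left(-3\right)^{2} \left(-12\right) = 35 + 9 \left(-12\right) = 35 - 108 = -73$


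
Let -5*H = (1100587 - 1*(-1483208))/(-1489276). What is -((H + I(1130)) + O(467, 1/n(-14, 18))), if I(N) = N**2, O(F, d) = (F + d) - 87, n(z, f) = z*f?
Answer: -59920023244069/46912194 ≈ -1.2773e+6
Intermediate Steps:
n(z, f) = f*z
O(F, d) = -87 + F + d
H = 516759/1489276 (H = -(1100587 - 1*(-1483208))/(5*(-1489276)) = -(1100587 + 1483208)*(-1)/(5*1489276) = -516759*(-1)/1489276 = -1/5*(-2583795/1489276) = 516759/1489276 ≈ 0.34699)
-((H + I(1130)) + O(467, 1/n(-14, 18))) = -((516759/1489276 + 1130**2) + (-87 + 467 + 1/(18*(-14)))) = -((516759/1489276 + 1276900) + (-87 + 467 + 1/(-252))) = -(1901657041159/1489276 + (-87 + 467 - 1/252)) = -(1901657041159/1489276 + 95759/252) = -1*59920023244069/46912194 = -59920023244069/46912194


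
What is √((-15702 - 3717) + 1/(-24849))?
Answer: 2*I*√333075120763/8283 ≈ 139.35*I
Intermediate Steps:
√((-15702 - 3717) + 1/(-24849)) = √(-19419 - 1/24849) = √(-482542732/24849) = 2*I*√333075120763/8283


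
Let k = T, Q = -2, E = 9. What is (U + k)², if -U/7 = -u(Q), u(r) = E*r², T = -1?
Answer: 63001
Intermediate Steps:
u(r) = 9*r²
U = 252 (U = -(-7)*9*(-2)² = -(-7)*9*4 = -(-7)*36 = -7*(-36) = 252)
k = -1
(U + k)² = (252 - 1)² = 251² = 63001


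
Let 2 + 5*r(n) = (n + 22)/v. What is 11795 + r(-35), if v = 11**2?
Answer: 1427144/121 ≈ 11795.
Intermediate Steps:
v = 121
r(n) = -4/11 + n/605 (r(n) = -2/5 + ((n + 22)/121)/5 = -2/5 + ((22 + n)*(1/121))/5 = -2/5 + (2/11 + n/121)/5 = -2/5 + (2/55 + n/605) = -4/11 + n/605)
11795 + r(-35) = 11795 + (-4/11 + (1/605)*(-35)) = 11795 + (-4/11 - 7/121) = 11795 - 51/121 = 1427144/121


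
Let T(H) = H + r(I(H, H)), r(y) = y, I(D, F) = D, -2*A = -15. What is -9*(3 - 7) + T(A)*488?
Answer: 7356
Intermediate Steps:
A = 15/2 (A = -1/2*(-15) = 15/2 ≈ 7.5000)
T(H) = 2*H (T(H) = H + H = 2*H)
-9*(3 - 7) + T(A)*488 = -9*(3 - 7) + (2*(15/2))*488 = -9*(-4) + 15*488 = 36 + 7320 = 7356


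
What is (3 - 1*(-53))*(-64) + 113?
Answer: -3471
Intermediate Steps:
(3 - 1*(-53))*(-64) + 113 = (3 + 53)*(-64) + 113 = 56*(-64) + 113 = -3584 + 113 = -3471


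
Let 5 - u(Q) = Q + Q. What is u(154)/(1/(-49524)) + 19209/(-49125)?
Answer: 245719510097/16375 ≈ 1.5006e+7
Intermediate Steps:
u(Q) = 5 - 2*Q (u(Q) = 5 - (Q + Q) = 5 - 2*Q)
u(154)/(1/(-49524)) + 19209/(-49125) = (5 - 2*154)/(1/(-49524)) + 19209/(-49125) = (5 - 308)/(-1/49524) + 19209*(-1/49125) = -303*(-49524) - 6403/16375 = 15005772 - 6403/16375 = 245719510097/16375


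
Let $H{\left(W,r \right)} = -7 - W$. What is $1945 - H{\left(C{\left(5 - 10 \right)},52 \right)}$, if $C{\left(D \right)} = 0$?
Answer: $1952$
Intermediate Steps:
$1945 - H{\left(C{\left(5 - 10 \right)},52 \right)} = 1945 - \left(-7 - 0\right) = 1945 - \left(-7 + 0\right) = 1945 - -7 = 1945 + 7 = 1952$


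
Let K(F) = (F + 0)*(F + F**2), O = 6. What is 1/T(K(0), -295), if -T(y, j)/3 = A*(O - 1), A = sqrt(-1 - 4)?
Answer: I*sqrt(5)/75 ≈ 0.029814*I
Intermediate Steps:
A = I*sqrt(5) (A = sqrt(-5) = I*sqrt(5) ≈ 2.2361*I)
K(F) = F*(F + F**2)
T(y, j) = -15*I*sqrt(5) (T(y, j) = -3*I*sqrt(5)*(6 - 1) = -3*I*sqrt(5)*5 = -15*I*sqrt(5))
1/T(K(0), -295) = 1/(-15*I*sqrt(5)) = I*sqrt(5)/75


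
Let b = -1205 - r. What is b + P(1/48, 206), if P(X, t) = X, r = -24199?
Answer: 1103713/48 ≈ 22994.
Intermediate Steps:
b = 22994 (b = -1205 - 1*(-24199) = -1205 + 24199 = 22994)
b + P(1/48, 206) = 22994 + 1/48 = 1103713/48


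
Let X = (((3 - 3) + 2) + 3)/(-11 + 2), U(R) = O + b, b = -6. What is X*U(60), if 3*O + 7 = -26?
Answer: 85/9 ≈ 9.4444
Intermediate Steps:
O = -11 (O = -7/3 + (1/3)*(-26) = -7/3 - 26/3 = -11)
U(R) = -17 (U(R) = -11 - 6 = -17)
X = -5/9 (X = ((0 + 2) + 3)/(-9) = (2 + 3)*(-1/9) = 5*(-1/9) = -5/9 ≈ -0.55556)
X*U(60) = -5/9*(-17) = 85/9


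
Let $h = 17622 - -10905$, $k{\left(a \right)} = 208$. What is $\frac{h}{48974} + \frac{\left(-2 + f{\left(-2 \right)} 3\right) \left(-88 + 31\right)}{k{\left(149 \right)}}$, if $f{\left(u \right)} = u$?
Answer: $\frac{883305}{318331} \approx 2.7748$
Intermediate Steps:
$h = 28527$ ($h = 17622 + 10905 = 28527$)
$\frac{h}{48974} + \frac{\left(-2 + f{\left(-2 \right)} 3\right) \left(-88 + 31\right)}{k{\left(149 \right)}} = \frac{28527}{48974} + \frac{\left(-2 - 6\right) \left(-88 + 31\right)}{208} = 28527 \cdot \frac{1}{48974} + \left(-2 - 6\right) \left(-57\right) \frac{1}{208} = \frac{28527}{48974} + \left(-8\right) \left(-57\right) \frac{1}{208} = \frac{28527}{48974} + 456 \cdot \frac{1}{208} = \frac{28527}{48974} + \frac{57}{26} = \frac{883305}{318331}$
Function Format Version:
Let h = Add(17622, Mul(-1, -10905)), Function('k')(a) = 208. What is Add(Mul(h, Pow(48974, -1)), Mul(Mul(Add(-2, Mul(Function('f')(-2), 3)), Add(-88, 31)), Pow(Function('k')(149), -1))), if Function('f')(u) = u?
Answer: Rational(883305, 318331) ≈ 2.7748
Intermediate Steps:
h = 28527 (h = Add(17622, 10905) = 28527)
Add(Mul(h, Pow(48974, -1)), Mul(Mul(Add(-2, Mul(Function('f')(-2), 3)), Add(-88, 31)), Pow(Function('k')(149), -1))) = Add(Mul(28527, Pow(48974, -1)), Mul(Mul(Add(-2, Mul(-2, 3)), Add(-88, 31)), Pow(208, -1))) = Add(Mul(28527, Rational(1, 48974)), Mul(Mul(Add(-2, -6), -57), Rational(1, 208))) = Add(Rational(28527, 48974), Mul(Mul(-8, -57), Rational(1, 208))) = Add(Rational(28527, 48974), Mul(456, Rational(1, 208))) = Add(Rational(28527, 48974), Rational(57, 26)) = Rational(883305, 318331)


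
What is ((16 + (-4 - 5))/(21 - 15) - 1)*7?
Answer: 7/6 ≈ 1.1667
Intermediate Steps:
((16 + (-4 - 5))/(21 - 15) - 1)*7 = ((16 - 9)/6 - 1)*7 = (7*(⅙) - 1)*7 = (7/6 - 1)*7 = (⅙)*7 = 7/6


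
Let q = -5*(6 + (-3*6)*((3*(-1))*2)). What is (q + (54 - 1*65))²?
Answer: 337561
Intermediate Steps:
q = -570 (q = -5*(6 - (-54)*2) = -5*(6 - 18*(-6)) = -5*(6 + 108) = -5*114 = -570)
(q + (54 - 1*65))² = (-570 + (54 - 1*65))² = (-570 + (54 - 65))² = (-570 - 11)² = (-581)² = 337561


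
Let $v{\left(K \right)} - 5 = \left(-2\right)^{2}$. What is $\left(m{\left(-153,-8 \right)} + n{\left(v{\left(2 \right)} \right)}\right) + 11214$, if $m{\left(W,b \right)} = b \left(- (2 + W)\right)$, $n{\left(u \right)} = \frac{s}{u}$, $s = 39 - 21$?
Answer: $10008$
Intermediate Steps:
$v{\left(K \right)} = 9$ ($v{\left(K \right)} = 5 + \left(-2\right)^{2} = 5 + 4 = 9$)
$s = 18$
$n{\left(u \right)} = \frac{18}{u}$
$m{\left(W,b \right)} = b \left(-2 - W\right)$
$\left(m{\left(-153,-8 \right)} + n{\left(v{\left(2 \right)} \right)}\right) + 11214 = \left(\left(-1\right) \left(-8\right) \left(2 - 153\right) + \frac{18}{9}\right) + 11214 = \left(\left(-1\right) \left(-8\right) \left(-151\right) + 18 \cdot \frac{1}{9}\right) + 11214 = \left(-1208 + 2\right) + 11214 = -1206 + 11214 = 10008$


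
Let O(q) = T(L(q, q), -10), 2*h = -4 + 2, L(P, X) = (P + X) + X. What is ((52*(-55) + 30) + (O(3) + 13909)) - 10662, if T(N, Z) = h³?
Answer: 416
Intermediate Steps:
L(P, X) = P + 2*X
h = -1 (h = (-4 + 2)/2 = (½)*(-2) = -1)
T(N, Z) = -1 (T(N, Z) = (-1)³ = -1)
O(q) = -1
((52*(-55) + 30) + (O(3) + 13909)) - 10662 = ((52*(-55) + 30) + (-1 + 13909)) - 10662 = ((-2860 + 30) + 13908) - 10662 = (-2830 + 13908) - 10662 = 11078 - 10662 = 416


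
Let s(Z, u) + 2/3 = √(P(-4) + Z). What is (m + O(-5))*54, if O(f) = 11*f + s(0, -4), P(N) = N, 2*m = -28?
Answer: -3762 + 108*I ≈ -3762.0 + 108.0*I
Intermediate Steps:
m = -14 (m = (½)*(-28) = -14)
s(Z, u) = -⅔ + √(-4 + Z)
O(f) = -⅔ + 2*I + 11*f (O(f) = 11*f + (-⅔ + √(-4 + 0)) = 11*f + (-⅔ + √(-4)) = 11*f + (-⅔ + 2*I) = -⅔ + 2*I + 11*f)
(m + O(-5))*54 = (-14 + (-⅔ + 2*I + 11*(-5)))*54 = (-14 + (-⅔ + 2*I - 55))*54 = (-14 + (-167/3 + 2*I))*54 = (-209/3 + 2*I)*54 = -3762 + 108*I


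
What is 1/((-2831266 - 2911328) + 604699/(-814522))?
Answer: -814522/4677469754767 ≈ -1.7414e-7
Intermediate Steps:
1/((-2831266 - 2911328) + 604699/(-814522)) = 1/(-5742594 + 604699*(-1/814522)) = 1/(-5742594 - 604699/814522) = 1/(-4677469754767/814522) = -814522/4677469754767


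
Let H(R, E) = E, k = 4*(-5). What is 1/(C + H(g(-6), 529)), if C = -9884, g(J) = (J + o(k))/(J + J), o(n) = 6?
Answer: -1/9355 ≈ -0.00010689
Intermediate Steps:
k = -20
g(J) = (6 + J)/(2*J) (g(J) = (J + 6)/(J + J) = (6 + J)/((2*J)) = (6 + J)*(1/(2*J)) = (6 + J)/(2*J))
1/(C + H(g(-6), 529)) = 1/(-9884 + 529) = 1/(-9355) = -1/9355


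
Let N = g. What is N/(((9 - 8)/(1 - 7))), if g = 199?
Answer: -1194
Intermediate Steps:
N = 199
N/(((9 - 8)/(1 - 7))) = 199/(((9 - 8)/(1 - 7))) = 199/((1/(-6))) = 199/((1*(-⅙))) = 199/(-⅙) = 199*(-6) = -1194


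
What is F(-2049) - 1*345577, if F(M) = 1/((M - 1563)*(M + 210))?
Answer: -2295484164035/6642468 ≈ -3.4558e+5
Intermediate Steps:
F(M) = 1/((-1563 + M)*(210 + M))
F(-2049) - 1*345577 = 1/(-328230 + (-2049)² - 1353*(-2049)) - 1*345577 = 1/(-328230 + 4198401 + 2772297) - 345577 = 1/6642468 - 345577 = -2295484164035/6642468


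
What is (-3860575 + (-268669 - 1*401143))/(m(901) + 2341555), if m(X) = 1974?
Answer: -4530387/2343529 ≈ -1.9331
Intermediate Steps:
(-3860575 + (-268669 - 1*401143))/(m(901) + 2341555) = (-3860575 + (-268669 - 1*401143))/(1974 + 2341555) = (-3860575 + (-268669 - 401143))/2343529 = (-3860575 - 669812)*(1/2343529) = -4530387*1/2343529 = -4530387/2343529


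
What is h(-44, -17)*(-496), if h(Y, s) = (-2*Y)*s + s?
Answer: 750448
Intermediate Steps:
h(Y, s) = s - 2*Y*s (h(Y, s) = -2*Y*s + s = s - 2*Y*s)
h(-44, -17)*(-496) = -17*(1 - 2*(-44))*(-496) = -17*(1 + 88)*(-496) = -17*89*(-496) = -1513*(-496) = 750448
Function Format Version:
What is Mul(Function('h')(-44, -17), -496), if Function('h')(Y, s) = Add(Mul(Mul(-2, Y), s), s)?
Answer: 750448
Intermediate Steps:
Function('h')(Y, s) = Add(s, Mul(-2, Y, s)) (Function('h')(Y, s) = Add(Mul(-2, Y, s), s) = Add(s, Mul(-2, Y, s)))
Mul(Function('h')(-44, -17), -496) = Mul(Mul(-17, Add(1, Mul(-2, -44))), -496) = Mul(Mul(-17, Add(1, 88)), -496) = Mul(Mul(-17, 89), -496) = Mul(-1513, -496) = 750448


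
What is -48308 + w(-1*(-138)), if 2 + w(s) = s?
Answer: -48172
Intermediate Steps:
w(s) = -2 + s
-48308 + w(-1*(-138)) = -48308 + (-2 - 1*(-138)) = -48308 + (-2 + 138) = -48308 + 136 = -48172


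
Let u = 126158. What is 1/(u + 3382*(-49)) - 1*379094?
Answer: -14996958641/39560 ≈ -3.7909e+5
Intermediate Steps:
1/(u + 3382*(-49)) - 1*379094 = 1/(126158 + 3382*(-49)) - 1*379094 = 1/(126158 - 165718) - 379094 = 1/(-39560) - 379094 = -1/39560 - 379094 = -14996958641/39560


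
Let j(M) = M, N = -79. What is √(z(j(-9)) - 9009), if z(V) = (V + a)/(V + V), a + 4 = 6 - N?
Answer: I*√9013 ≈ 94.937*I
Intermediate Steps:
a = 81 (a = -4 + (6 - 1*(-79)) = -4 + (6 + 79) = -4 + 85 = 81)
z(V) = (81 + V)/(2*V) (z(V) = (V + 81)/(V + V) = (81 + V)/((2*V)) = (81 + V)*(1/(2*V)) = (81 + V)/(2*V))
√(z(j(-9)) - 9009) = √((½)*(81 - 9)/(-9) - 9009) = √((½)*(-⅑)*72 - 9009) = √(-4 - 9009) = √(-9013) = I*√9013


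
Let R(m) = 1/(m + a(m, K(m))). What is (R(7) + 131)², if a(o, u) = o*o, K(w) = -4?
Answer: 53831569/3136 ≈ 17166.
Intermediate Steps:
a(o, u) = o²
R(m) = 1/(m + m²)
(R(7) + 131)² = (1/(7*(1 + 7)) + 131)² = ((⅐)/8 + 131)² = ((⅐)*(⅛) + 131)² = (1/56 + 131)² = (7337/56)² = 53831569/3136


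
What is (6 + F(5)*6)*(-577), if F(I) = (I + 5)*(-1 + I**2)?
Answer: -834342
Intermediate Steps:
F(I) = (-1 + I**2)*(5 + I) (F(I) = (5 + I)*(-1 + I**2) = (-1 + I**2)*(5 + I))
(6 + F(5)*6)*(-577) = (6 + (-5 + 5**3 - 1*5 + 5*5**2)*6)*(-577) = (6 + (-5 + 125 - 5 + 5*25)*6)*(-577) = (6 + (-5 + 125 - 5 + 125)*6)*(-577) = (6 + 240*6)*(-577) = (6 + 1440)*(-577) = 1446*(-577) = -834342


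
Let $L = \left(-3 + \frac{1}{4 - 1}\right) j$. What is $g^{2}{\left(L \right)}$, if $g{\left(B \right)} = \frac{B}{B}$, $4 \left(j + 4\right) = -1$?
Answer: $1$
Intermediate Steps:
$j = - \frac{17}{4}$ ($j = -4 + \frac{1}{4} \left(-1\right) = -4 - \frac{1}{4} = - \frac{17}{4} \approx -4.25$)
$L = \frac{34}{3}$ ($L = \left(-3 + \frac{1}{4 - 1}\right) \left(- \frac{17}{4}\right) = \left(-3 + \frac{1}{3}\right) \left(- \frac{17}{4}\right) = \left(- \frac{8}{3}\right) \left(- \frac{17}{4}\right) = \frac{34}{3} \approx 11.333$)
$g{\left(B \right)} = 1$
$g^{2}{\left(L \right)} = 1^{2} = 1$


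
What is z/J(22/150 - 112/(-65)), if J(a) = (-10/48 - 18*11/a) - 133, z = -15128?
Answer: 661880256/10461331 ≈ 63.269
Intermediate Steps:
J(a) = -3197/24 - 198/a (J(a) = (-10*1/48 - 18*11/a) - 133 = (-5/24 - 18*11/a) - 133 = (-5/24 - 198/a) - 133 = -3197/24 - 198/a)
z/J(22/150 - 112/(-65)) = -15128/(-3197/24 - 198/(22/150 - 112/(-65))) = -15128/(-3197/24 - 198/(22*(1/150) - 112*(-1/65))) = -15128/(-3197/24 - 198/(11/75 + 112/65)) = -15128/(-3197/24 - 198/1823/975) = -15128/(-3197/24 - 198*975/1823) = -15128/(-3197/24 - 193050/1823) = -15128/(-10461331/43752) = -15128*(-43752/10461331) = 661880256/10461331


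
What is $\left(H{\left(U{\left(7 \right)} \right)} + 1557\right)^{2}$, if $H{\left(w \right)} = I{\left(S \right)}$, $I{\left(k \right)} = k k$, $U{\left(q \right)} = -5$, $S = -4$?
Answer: $2474329$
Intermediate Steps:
$I{\left(k \right)} = k^{2}$
$H{\left(w \right)} = 16$ ($H{\left(w \right)} = \left(-4\right)^{2} = 16$)
$\left(H{\left(U{\left(7 \right)} \right)} + 1557\right)^{2} = \left(16 + 1557\right)^{2} = 1573^{2} = 2474329$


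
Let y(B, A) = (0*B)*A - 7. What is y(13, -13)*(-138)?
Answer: 966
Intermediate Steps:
y(B, A) = -7 (y(B, A) = 0*A - 7 = 0 - 7 = -7)
y(13, -13)*(-138) = -7*(-138) = 966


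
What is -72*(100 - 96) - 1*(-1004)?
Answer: 716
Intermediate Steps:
-72*(100 - 96) - 1*(-1004) = -72*4 + 1004 = -288 + 1004 = 716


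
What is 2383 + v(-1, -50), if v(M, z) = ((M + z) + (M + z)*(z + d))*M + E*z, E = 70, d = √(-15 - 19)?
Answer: -3616 + 51*I*√34 ≈ -3616.0 + 297.38*I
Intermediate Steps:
d = I*√34 (d = √(-34) = I*√34 ≈ 5.8309*I)
v(M, z) = 70*z + M*(M + z + (M + z)*(z + I*√34)) (v(M, z) = ((M + z) + (M + z)*(z + I*√34))*M + 70*z = (M + z + (M + z)*(z + I*√34))*M + 70*z = M*(M + z + (M + z)*(z + I*√34)) + 70*z = 70*z + M*(M + z + (M + z)*(z + I*√34)))
2383 + v(-1, -50) = 2383 + ((-1)² + 70*(-50) - 1*(-50) - 1*(-50)² - 50*(-1)² + I*√34*(-1)² + I*(-1)*(-50)*√34) = 2383 + (1 - 3500 + 50 - 1*2500 - 50*1 + I*√34*1 + 50*I*√34) = 2383 + (1 - 3500 + 50 - 2500 - 50 + I*√34 + 50*I*√34) = 2383 + (-5999 + 51*I*√34) = -3616 + 51*I*√34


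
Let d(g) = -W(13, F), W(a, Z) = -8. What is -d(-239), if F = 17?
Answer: -8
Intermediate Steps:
d(g) = 8 (d(g) = -1*(-8) = 8)
-d(-239) = -1*8 = -8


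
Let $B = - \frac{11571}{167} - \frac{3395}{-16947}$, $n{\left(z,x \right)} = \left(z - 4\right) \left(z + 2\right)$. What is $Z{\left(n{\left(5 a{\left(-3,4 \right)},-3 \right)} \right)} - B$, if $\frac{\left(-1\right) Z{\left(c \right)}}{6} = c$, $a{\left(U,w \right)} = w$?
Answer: $- \frac{825963988}{404307} \approx -2042.9$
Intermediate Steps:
$n{\left(z,x \right)} = \left(-4 + z\right) \left(2 + z\right)$
$B = - \frac{27932396}{404307}$ ($B = \left(-11571\right) \frac{1}{167} - - \frac{485}{2421} = - \frac{11571}{167} + \frac{485}{2421} = - \frac{27932396}{404307} \approx -69.087$)
$Z{\left(c \right)} = - 6 c$
$Z{\left(n{\left(5 a{\left(-3,4 \right)},-3 \right)} \right)} - B = - 6 \left(-8 + \left(5 \cdot 4\right)^{2} - 2 \cdot 5 \cdot 4\right) - - \frac{27932396}{404307} = - 6 \left(-8 + 20^{2} - 40\right) + \frac{27932396}{404307} = - 6 \left(-8 + 400 - 40\right) + \frac{27932396}{404307} = \left(-6\right) 352 + \frac{27932396}{404307} = -2112 + \frac{27932396}{404307} = - \frac{825963988}{404307}$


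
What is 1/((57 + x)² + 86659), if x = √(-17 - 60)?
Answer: 12833/1152944179 - 114*I*√77/8070609253 ≈ 1.1131e-5 - 1.2395e-7*I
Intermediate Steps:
x = I*√77 (x = √(-77) = I*√77 ≈ 8.775*I)
1/((57 + x)² + 86659) = 1/((57 + I*√77)² + 86659) = 1/(86659 + (57 + I*√77)²)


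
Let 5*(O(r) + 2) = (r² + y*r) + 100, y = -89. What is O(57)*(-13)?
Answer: 22542/5 ≈ 4508.4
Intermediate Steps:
O(r) = 18 - 89*r/5 + r²/5 (O(r) = -2 + ((r² - 89*r) + 100)/5 = -2 + (100 + r² - 89*r)/5 = -2 + (20 - 89*r/5 + r²/5) = 18 - 89*r/5 + r²/5)
O(57)*(-13) = (18 - 89/5*57 + (⅕)*57²)*(-13) = (18 - 5073/5 + (⅕)*3249)*(-13) = (18 - 5073/5 + 3249/5)*(-13) = -1734/5*(-13) = 22542/5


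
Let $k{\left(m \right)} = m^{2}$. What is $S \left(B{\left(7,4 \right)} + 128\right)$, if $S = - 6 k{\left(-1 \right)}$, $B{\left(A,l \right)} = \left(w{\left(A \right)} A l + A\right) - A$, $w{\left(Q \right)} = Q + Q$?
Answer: $-3120$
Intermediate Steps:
$w{\left(Q \right)} = 2 Q$
$B{\left(A,l \right)} = 2 l A^{2}$ ($B{\left(A,l \right)} = \left(2 A A l + A\right) - A = \left(2 A^{2} l + A\right) - A = \left(2 l A^{2} + A\right) - A = \left(A + 2 l A^{2}\right) - A = 2 l A^{2}$)
$S = -6$ ($S = - 6 \left(-1\right)^{2} = \left(-6\right) 1 = -6$)
$S \left(B{\left(7,4 \right)} + 128\right) = - 6 \left(2 \cdot 4 \cdot 7^{2} + 128\right) = - 6 \left(2 \cdot 4 \cdot 49 + 128\right) = - 6 \left(392 + 128\right) = \left(-6\right) 520 = -3120$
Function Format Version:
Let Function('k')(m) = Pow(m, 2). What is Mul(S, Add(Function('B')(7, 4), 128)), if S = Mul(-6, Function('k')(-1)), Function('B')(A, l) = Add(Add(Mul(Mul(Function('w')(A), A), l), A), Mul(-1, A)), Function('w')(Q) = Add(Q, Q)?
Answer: -3120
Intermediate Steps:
Function('w')(Q) = Mul(2, Q)
Function('B')(A, l) = Mul(2, l, Pow(A, 2)) (Function('B')(A, l) = Add(Add(Mul(Mul(Mul(2, A), A), l), A), Mul(-1, A)) = Add(Add(Mul(Mul(2, Pow(A, 2)), l), A), Mul(-1, A)) = Add(Add(Mul(2, l, Pow(A, 2)), A), Mul(-1, A)) = Add(Add(A, Mul(2, l, Pow(A, 2))), Mul(-1, A)) = Mul(2, l, Pow(A, 2)))
S = -6 (S = Mul(-6, Pow(-1, 2)) = Mul(-6, 1) = -6)
Mul(S, Add(Function('B')(7, 4), 128)) = Mul(-6, Add(Mul(2, 4, Pow(7, 2)), 128)) = Mul(-6, Add(Mul(2, 4, 49), 128)) = Mul(-6, Add(392, 128)) = Mul(-6, 520) = -3120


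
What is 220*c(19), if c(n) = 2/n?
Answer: 440/19 ≈ 23.158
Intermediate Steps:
220*c(19) = 220*(2/19) = 440/19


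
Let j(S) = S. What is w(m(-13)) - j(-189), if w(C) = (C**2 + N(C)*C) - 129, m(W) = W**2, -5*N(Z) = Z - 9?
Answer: 23213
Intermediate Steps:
N(Z) = 9/5 - Z/5 (N(Z) = -(Z - 9)/5 = -(-9 + Z)/5 = 9/5 - Z/5)
w(C) = -129 + C**2 + C*(9/5 - C/5) (w(C) = (C**2 + (9/5 - C/5)*C) - 129 = (C**2 + C*(9/5 - C/5)) - 129 = -129 + C**2 + C*(9/5 - C/5))
w(m(-13)) - j(-189) = (-129 + 4*((-13)**2)**2/5 + (9/5)*(-13)**2) - 1*(-189) = (-129 + (4/5)*169**2 + (9/5)*169) + 189 = (-129 + (4/5)*28561 + 1521/5) + 189 = (-129 + 114244/5 + 1521/5) + 189 = 23024 + 189 = 23213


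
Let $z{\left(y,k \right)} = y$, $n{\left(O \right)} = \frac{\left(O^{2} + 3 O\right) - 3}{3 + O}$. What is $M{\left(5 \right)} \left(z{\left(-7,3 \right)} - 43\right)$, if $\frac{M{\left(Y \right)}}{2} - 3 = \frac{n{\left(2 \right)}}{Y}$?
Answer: $-328$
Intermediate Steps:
$n{\left(O \right)} = \frac{-3 + O^{2} + 3 O}{3 + O}$
$M{\left(Y \right)} = 6 + \frac{14}{5 Y}$ ($M{\left(Y \right)} = 6 + 2 \frac{\frac{1}{3 + 2} \left(-3 + 2^{2} + 3 \cdot 2\right)}{Y} = 6 + 2 \frac{\frac{1}{5} \left(-3 + 4 + 6\right)}{Y} = 6 + 2 \frac{\frac{1}{5} \cdot 7}{Y} = 6 + 2 \frac{7}{5 Y} = 6 + \frac{14}{5 Y}$)
$M{\left(5 \right)} \left(z{\left(-7,3 \right)} - 43\right) = \left(6 + \frac{14}{5 \cdot 5}\right) \left(-7 - 43\right) = \left(6 + \frac{14}{5} \cdot \frac{1}{5}\right) \left(-50\right) = \left(6 + \frac{14}{25}\right) \left(-50\right) = \frac{164}{25} \left(-50\right) = -328$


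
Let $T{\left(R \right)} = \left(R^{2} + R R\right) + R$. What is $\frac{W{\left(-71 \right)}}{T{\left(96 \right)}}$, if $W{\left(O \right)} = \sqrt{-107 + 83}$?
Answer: $\frac{i \sqrt{6}}{9264} \approx 0.00026441 i$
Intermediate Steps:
$W{\left(O \right)} = 2 i \sqrt{6}$ ($W{\left(O \right)} = \sqrt{-24} = 2 i \sqrt{6}$)
$T{\left(R \right)} = R + 2 R^{2}$ ($T{\left(R \right)} = \left(R^{2} + R^{2}\right) + R = 2 R^{2} + R = R + 2 R^{2}$)
$\frac{W{\left(-71 \right)}}{T{\left(96 \right)}} = \frac{2 i \sqrt{6}}{96 \left(1 + 2 \cdot 96\right)} = \frac{2 i \sqrt{6}}{96 \left(1 + 192\right)} = \frac{2 i \sqrt{6}}{96 \cdot 193} = \frac{2 i \sqrt{6}}{18528} = 2 i \sqrt{6} \cdot \frac{1}{18528} = \frac{i \sqrt{6}}{9264}$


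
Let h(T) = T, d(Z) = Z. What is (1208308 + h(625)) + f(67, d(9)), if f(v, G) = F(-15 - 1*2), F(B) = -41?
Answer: 1208892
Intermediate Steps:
f(v, G) = -41
(1208308 + h(625)) + f(67, d(9)) = (1208308 + 625) - 41 = 1208933 - 41 = 1208892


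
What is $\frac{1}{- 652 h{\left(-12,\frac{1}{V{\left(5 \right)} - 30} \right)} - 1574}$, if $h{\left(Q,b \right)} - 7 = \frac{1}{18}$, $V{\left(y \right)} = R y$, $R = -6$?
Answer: $- \frac{9}{55568} \approx -0.00016196$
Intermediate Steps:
$V{\left(y \right)} = - 6 y$
$h{\left(Q,b \right)} = \frac{127}{18}$ ($h{\left(Q,b \right)} = 7 + \frac{1}{18} = \frac{127}{18}$)
$\frac{1}{- 652 h{\left(-12,\frac{1}{V{\left(5 \right)} - 30} \right)} - 1574} = \frac{1}{\left(-652\right) \frac{127}{18} - 1574} = \frac{1}{- \frac{41402}{9} - 1574} = \frac{1}{- \frac{55568}{9}} = - \frac{9}{55568}$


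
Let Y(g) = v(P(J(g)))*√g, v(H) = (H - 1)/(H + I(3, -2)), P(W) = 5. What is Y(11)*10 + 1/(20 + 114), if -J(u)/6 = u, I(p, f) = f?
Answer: 1/134 + 40*√11/3 ≈ 44.229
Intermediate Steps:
J(u) = -6*u
v(H) = (-1 + H)/(-2 + H) (v(H) = (H - 1)/(H - 2) = (-1 + H)/(-2 + H))
Y(g) = 4*√g/3 (Y(g) = ((-1 + 5)/(-2 + 5))*√g = (4/3)*√g = ((⅓)*4)*√g = 4*√g/3)
Y(11)*10 + 1/(20 + 114) = (4*√11/3)*10 + 1/(20 + 114) = 40*√11/3 + 1/134 = 1/134 + 40*√11/3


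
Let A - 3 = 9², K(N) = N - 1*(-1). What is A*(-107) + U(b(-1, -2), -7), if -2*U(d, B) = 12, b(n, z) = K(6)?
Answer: -8994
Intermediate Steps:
K(N) = 1 + N (K(N) = N + 1 = 1 + N)
b(n, z) = 7 (b(n, z) = 1 + 6 = 7)
U(d, B) = -6 (U(d, B) = -½*12 = -6)
A = 84 (A = 3 + 9² = 3 + 81 = 84)
A*(-107) + U(b(-1, -2), -7) = 84*(-107) - 6 = -8988 - 6 = -8994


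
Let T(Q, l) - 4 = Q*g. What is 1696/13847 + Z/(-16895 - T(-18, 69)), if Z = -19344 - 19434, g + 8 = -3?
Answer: 188651826/78914053 ≈ 2.3906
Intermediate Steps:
g = -11 (g = -8 - 3 = -11)
T(Q, l) = 4 - 11*Q (T(Q, l) = 4 + Q*(-11) = 4 - 11*Q)
Z = -38778
1696/13847 + Z/(-16895 - T(-18, 69)) = 1696/13847 - 38778/(-16895 - (4 - 11*(-18))) = 1696*(1/13847) - 38778/(-16895 - (4 + 198)) = 1696/13847 - 38778/(-16895 - 1*202) = 1696/13847 - 38778/(-16895 - 202) = 1696/13847 - 38778/(-17097) = 1696/13847 - 38778*(-1/17097) = 1696/13847 + 12926/5699 = 188651826/78914053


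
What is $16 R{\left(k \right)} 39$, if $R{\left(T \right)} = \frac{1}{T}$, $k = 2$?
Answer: $312$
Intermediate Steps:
$16 R{\left(k \right)} 39 = \frac{16}{2} \cdot 39 = 16 \cdot \frac{1}{2} \cdot 39 = 8 \cdot 39 = 312$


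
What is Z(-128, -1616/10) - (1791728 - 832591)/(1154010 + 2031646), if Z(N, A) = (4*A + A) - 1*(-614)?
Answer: -618976401/3185656 ≈ -194.30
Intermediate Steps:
Z(N, A) = 614 + 5*A (Z(N, A) = 5*A + 614 = 614 + 5*A)
Z(-128, -1616/10) - (1791728 - 832591)/(1154010 + 2031646) = (614 + 5*(-1616/10)) - (1791728 - 832591)/(1154010 + 2031646) = (614 + 5*(-1616*⅒)) - 959137/3185656 = (614 + 5*(-808/5)) - 959137/3185656 = (614 - 808) - 1*959137/3185656 = -194 - 959137/3185656 = -618976401/3185656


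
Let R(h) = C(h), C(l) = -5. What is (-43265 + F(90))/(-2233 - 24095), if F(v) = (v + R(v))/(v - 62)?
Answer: 1211335/737184 ≈ 1.6432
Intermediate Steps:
R(h) = -5
F(v) = (-5 + v)/(-62 + v) (F(v) = (v - 5)/(v - 62) = (-5 + v)/(-62 + v))
(-43265 + F(90))/(-2233 - 24095) = (-43265 + (-5 + 90)/(-62 + 90))/(-2233 - 24095) = (-43265 + 85/28)/(-26328) = (-43265 + (1/28)*85)*(-1/26328) = (-43265 + 85/28)*(-1/26328) = -1211335/28*(-1/26328) = 1211335/737184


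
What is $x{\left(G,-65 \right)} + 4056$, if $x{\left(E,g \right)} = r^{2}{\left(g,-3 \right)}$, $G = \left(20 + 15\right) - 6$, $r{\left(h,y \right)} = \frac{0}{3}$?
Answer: $4056$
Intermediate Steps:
$r{\left(h,y \right)} = 0$ ($r{\left(h,y \right)} = 0 \cdot \frac{1}{3} = 0$)
$G = 29$ ($G = 35 - 6 = 29$)
$x{\left(E,g \right)} = 0$ ($x{\left(E,g \right)} = 0^{2} = 0$)
$x{\left(G,-65 \right)} + 4056 = 0 + 4056 = 4056$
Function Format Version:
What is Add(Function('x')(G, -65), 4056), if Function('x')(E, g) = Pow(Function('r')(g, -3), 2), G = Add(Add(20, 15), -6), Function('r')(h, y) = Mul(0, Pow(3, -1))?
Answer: 4056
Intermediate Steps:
Function('r')(h, y) = 0 (Function('r')(h, y) = Mul(0, Rational(1, 3)) = 0)
G = 29 (G = Add(35, -6) = 29)
Function('x')(E, g) = 0 (Function('x')(E, g) = Pow(0, 2) = 0)
Add(Function('x')(G, -65), 4056) = Add(0, 4056) = 4056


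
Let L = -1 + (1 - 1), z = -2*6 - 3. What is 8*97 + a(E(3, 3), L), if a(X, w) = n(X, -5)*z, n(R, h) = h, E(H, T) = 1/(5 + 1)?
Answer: 851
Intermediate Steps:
E(H, T) = 1/6
z = -15 (z = -12 - 3 = -15)
L = -1 (L = -1 + 0 = -1)
a(X, w) = 75 (a(X, w) = -5*(-15) = 75)
8*97 + a(E(3, 3), L) = 8*97 + 75 = 776 + 75 = 851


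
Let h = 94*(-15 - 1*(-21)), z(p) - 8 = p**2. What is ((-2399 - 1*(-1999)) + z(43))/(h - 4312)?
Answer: -1457/3748 ≈ -0.38874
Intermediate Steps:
z(p) = 8 + p**2
h = 564 (h = 94*(-15 + 21) = 94*6 = 564)
((-2399 - 1*(-1999)) + z(43))/(h - 4312) = ((-2399 - 1*(-1999)) + (8 + 43**2))/(564 - 4312) = ((-2399 + 1999) + (8 + 1849))/(-3748) = (-400 + 1857)*(-1/3748) = 1457*(-1/3748) = -1457/3748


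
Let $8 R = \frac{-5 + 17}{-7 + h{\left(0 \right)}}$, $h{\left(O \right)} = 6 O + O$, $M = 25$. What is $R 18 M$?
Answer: $- \frac{675}{7} \approx -96.429$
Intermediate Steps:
$h{\left(O \right)} = 7 O$
$R = - \frac{3}{14}$ ($R = \frac{\left(-5 + 17\right) \frac{1}{-7 + 7 \cdot 0}}{8} = \frac{12 \frac{1}{-7 + 0}}{8} = \frac{12 \frac{1}{-7}}{8} = \frac{12 \left(- \frac{1}{7}\right)}{8} = \frac{1}{8} \left(- \frac{12}{7}\right) = - \frac{3}{14} \approx -0.21429$)
$R 18 M = \left(- \frac{3}{14}\right) 18 \cdot 25 = \left(- \frac{27}{7}\right) 25 = - \frac{675}{7}$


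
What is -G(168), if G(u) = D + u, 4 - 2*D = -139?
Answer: -479/2 ≈ -239.50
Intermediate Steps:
D = 143/2 (D = 2 - 1/2*(-139) = 2 + 139/2 = 143/2 ≈ 71.500)
G(u) = 143/2 + u
-G(168) = -(143/2 + 168) = -1*479/2 = -479/2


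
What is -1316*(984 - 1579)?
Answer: 783020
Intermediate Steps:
-1316*(984 - 1579) = -1316*(-595) = 783020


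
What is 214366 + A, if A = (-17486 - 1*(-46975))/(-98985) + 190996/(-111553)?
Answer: 182078690501581/849390285 ≈ 2.1436e+5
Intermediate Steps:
A = -1707332729/849390285 (A = (-17486 + 46975)*(-1/98985) + 190996*(-1/111553) = 29489*(-1/98985) - 14692/8581 = -29489/98985 - 14692/8581 = -1707332729/849390285 ≈ -2.0101)
214366 + A = 214366 - 1707332729/849390285 = 182078690501581/849390285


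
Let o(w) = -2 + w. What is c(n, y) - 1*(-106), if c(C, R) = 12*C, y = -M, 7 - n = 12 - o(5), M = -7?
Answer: 82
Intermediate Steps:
n = -2 (n = 7 - (12 - (-2 + 5)) = 7 - (12 - 1*3) = 7 - (12 - 3) = 7 - 1*9 = 7 - 9 = -2)
y = 7 (y = -1*(-7) = 7)
c(n, y) - 1*(-106) = 12*(-2) - 1*(-106) = -24 + 106 = 82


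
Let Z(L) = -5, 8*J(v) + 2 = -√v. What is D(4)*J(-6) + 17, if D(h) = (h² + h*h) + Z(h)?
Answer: 41/4 - 27*I*√6/8 ≈ 10.25 - 8.267*I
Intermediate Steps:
J(v) = -¼ - √v/8 (J(v) = -¼ + (-√v)/8 = -¼ - √v/8)
D(h) = -5 + 2*h² (D(h) = (h² + h*h) - 5 = (h² + h²) - 5 = 2*h² - 5 = -5 + 2*h²)
D(4)*J(-6) + 17 = (-5 + 2*4²)*(-¼ - I*√6/8) + 17 = (-5 + 2*16)*(-¼ - I*√6/8) + 17 = (-5 + 32)*(-¼ - I*√6/8) + 17 = 27*(-¼ - I*√6/8) + 17 = (-27/4 - 27*I*√6/8) + 17 = 41/4 - 27*I*√6/8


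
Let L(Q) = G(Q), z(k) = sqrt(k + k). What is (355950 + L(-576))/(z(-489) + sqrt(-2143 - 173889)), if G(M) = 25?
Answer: -355975*I/(sqrt(978) + 4*sqrt(11002)) ≈ -789.59*I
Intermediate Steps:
z(k) = sqrt(2)*sqrt(k) (z(k) = sqrt(2*k) = sqrt(2)*sqrt(k))
L(Q) = 25
(355950 + L(-576))/(z(-489) + sqrt(-2143 - 173889)) = (355950 + 25)/(sqrt(2)*sqrt(-489) + sqrt(-2143 - 173889)) = 355975/(sqrt(2)*(I*sqrt(489)) + sqrt(-176032)) = 355975/(I*sqrt(978) + 4*I*sqrt(11002))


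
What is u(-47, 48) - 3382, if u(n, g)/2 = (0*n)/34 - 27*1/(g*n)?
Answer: -1271623/376 ≈ -3382.0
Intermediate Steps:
u(n, g) = -54/(g*n) (u(n, g) = 2*((0*n)/34 - 27*1/(g*n)) = 2*(0*(1/34) - 27*1/(g*n)) = 2*(0 - 27/(g*n)) = 2*(-27/(g*n)) = -54/(g*n))
u(-47, 48) - 3382 = -54/(48*(-47)) - 3382 = -54*1/48*(-1/47) - 3382 = 9/376 - 3382 = -1271623/376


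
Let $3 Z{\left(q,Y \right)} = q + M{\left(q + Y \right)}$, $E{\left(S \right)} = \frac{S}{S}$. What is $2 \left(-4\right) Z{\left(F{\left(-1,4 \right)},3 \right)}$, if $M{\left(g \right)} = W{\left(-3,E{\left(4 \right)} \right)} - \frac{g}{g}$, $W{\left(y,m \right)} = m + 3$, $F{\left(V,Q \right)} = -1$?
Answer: $- \frac{16}{3} \approx -5.3333$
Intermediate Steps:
$E{\left(S \right)} = 1$
$W{\left(y,m \right)} = 3 + m$
$M{\left(g \right)} = 3$ ($M{\left(g \right)} = \left(3 + 1\right) - \frac{g}{g} = 4 - 1 = 3$)
$Z{\left(q,Y \right)} = 1 + \frac{q}{3}$ ($Z{\left(q,Y \right)} = \frac{q + 3}{3} = \frac{3 + q}{3} = 1 + \frac{q}{3}$)
$2 \left(-4\right) Z{\left(F{\left(-1,4 \right)},3 \right)} = 2 \left(-4\right) \left(1 + \frac{1}{3} \left(-1\right)\right) = - 8 \left(1 - \frac{1}{3}\right) = \left(-8\right) \frac{2}{3} = - \frac{16}{3}$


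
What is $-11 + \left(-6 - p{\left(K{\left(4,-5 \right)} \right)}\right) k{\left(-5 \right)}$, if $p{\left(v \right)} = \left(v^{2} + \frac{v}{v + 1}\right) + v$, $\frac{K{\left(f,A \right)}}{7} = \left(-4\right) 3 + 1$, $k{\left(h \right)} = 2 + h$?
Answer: $\frac{1335019}{76} \approx 17566.0$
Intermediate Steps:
$K{\left(f,A \right)} = -77$ ($K{\left(f,A \right)} = 7 \left(\left(-4\right) 3 + 1\right) = 7 \left(-12 + 1\right) = 7 \left(-11\right) = -77$)
$p{\left(v \right)} = v + v^{2} + \frac{v}{1 + v}$ ($p{\left(v \right)} = \left(v^{2} + \frac{v}{1 + v}\right) + v = v + v^{2} + \frac{v}{1 + v}$)
$-11 + \left(-6 - p{\left(K{\left(4,-5 \right)} \right)}\right) k{\left(-5 \right)} = -11 + \left(-6 - - \frac{77 \left(2 + \left(-77\right)^{2} + 2 \left(-77\right)\right)}{1 - 77}\right) \left(2 - 5\right) = -11 + \left(-6 - - \frac{77 \left(2 + 5929 - 154\right)}{-76}\right) \left(-3\right) = -11 + \left(-6 - \left(-77\right) \left(- \frac{1}{76}\right) 5777\right) \left(-3\right) = -11 + \left(-6 - \frac{444829}{76}\right) \left(-3\right) = -11 - - \frac{1335855}{76} = -11 + \frac{1335855}{76} = \frac{1335019}{76}$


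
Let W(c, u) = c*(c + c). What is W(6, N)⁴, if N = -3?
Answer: 26873856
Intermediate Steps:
W(c, u) = 2*c² (W(c, u) = c*(2*c) = 2*c²)
W(6, N)⁴ = (2*6²)⁴ = (2*36)⁴ = 72⁴ = 26873856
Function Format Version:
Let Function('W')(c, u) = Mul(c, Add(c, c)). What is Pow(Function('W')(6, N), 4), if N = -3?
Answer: 26873856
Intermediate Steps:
Function('W')(c, u) = Mul(2, Pow(c, 2)) (Function('W')(c, u) = Mul(c, Mul(2, c)) = Mul(2, Pow(c, 2)))
Pow(Function('W')(6, N), 4) = Pow(Mul(2, Pow(6, 2)), 4) = Pow(Mul(2, 36), 4) = Pow(72, 4) = 26873856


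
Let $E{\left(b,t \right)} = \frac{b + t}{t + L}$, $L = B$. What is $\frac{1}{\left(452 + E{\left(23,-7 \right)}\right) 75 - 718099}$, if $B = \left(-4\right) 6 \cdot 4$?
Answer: $- \frac{103}{70473697} \approx -1.4615 \cdot 10^{-6}$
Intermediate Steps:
$B = -96$ ($B = \left(-24\right) 4 = -96$)
$L = -96$
$E{\left(b,t \right)} = \frac{b + t}{-96 + t}$ ($E{\left(b,t \right)} = \frac{b + t}{t - 96} = \frac{b + t}{-96 + t}$)
$\frac{1}{\left(452 + E{\left(23,-7 \right)}\right) 75 - 718099} = \frac{1}{\left(452 + \frac{23 - 7}{-96 - 7}\right) 75 - 718099} = \frac{1}{\left(452 + \frac{1}{-103} \cdot 16\right) 75 - 718099} = \frac{1}{\left(452 - \frac{16}{103}\right) 75 - 718099} = \frac{1}{\frac{46540}{103} \cdot 75 - 718099} = \frac{1}{\frac{3490500}{103} - 718099} = \frac{1}{- \frac{70473697}{103}} = - \frac{103}{70473697}$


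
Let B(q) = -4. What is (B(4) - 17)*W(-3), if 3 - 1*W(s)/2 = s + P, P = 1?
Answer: -210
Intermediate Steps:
W(s) = 4 - 2*s (W(s) = 6 - 2*(s + 1) = 6 - 2*(1 + s) = 6 + (-2 - 2*s) = 4 - 2*s)
(B(4) - 17)*W(-3) = (-4 - 17)*(4 - 2*(-3)) = -21*(4 + 6) = -21*10 = -210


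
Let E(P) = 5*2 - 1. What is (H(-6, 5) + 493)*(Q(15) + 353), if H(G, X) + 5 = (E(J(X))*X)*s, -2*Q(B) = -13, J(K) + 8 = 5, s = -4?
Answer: 110726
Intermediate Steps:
J(K) = -3 (J(K) = -8 + 5 = -3)
E(P) = 9 (E(P) = 10 - 1 = 9)
Q(B) = 13/2 (Q(B) = -1/2*(-13) = 13/2)
H(G, X) = -5 - 36*X (H(G, X) = -5 + (9*X)*(-4) = -5 - 36*X)
(H(-6, 5) + 493)*(Q(15) + 353) = ((-5 - 36*5) + 493)*(13/2 + 353) = ((-5 - 180) + 493)*(719/2) = (-185 + 493)*(719/2) = 308*(719/2) = 110726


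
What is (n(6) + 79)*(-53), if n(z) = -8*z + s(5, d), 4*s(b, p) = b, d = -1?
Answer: -6837/4 ≈ -1709.3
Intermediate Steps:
s(b, p) = b/4
n(z) = 5/4 - 8*z (n(z) = -8*z + (1/4)*5 = -8*z + 5/4 = 5/4 - 8*z)
(n(6) + 79)*(-53) = ((5/4 - 8*6) + 79)*(-53) = ((5/4 - 48) + 79)*(-53) = (-187/4 + 79)*(-53) = (129/4)*(-53) = -6837/4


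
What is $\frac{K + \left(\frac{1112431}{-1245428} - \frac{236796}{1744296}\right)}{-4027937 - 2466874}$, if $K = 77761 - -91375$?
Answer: $- \frac{15309499112819221}{587887310558695332} \approx -0.026042$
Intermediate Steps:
$K = 169136$ ($K = 77761 + 91375 = 169136$)
$\frac{K + \left(\frac{1112431}{-1245428} - \frac{236796}{1744296}\right)}{-4027937 - 2466874} = \frac{169136 + \left(\frac{1112431}{-1245428} - \frac{236796}{1744296}\right)}{-4027937 - 2466874} = \frac{169136 + \left(1112431 \left(- \frac{1}{1245428}\right) - \frac{19733}{145358}\right)}{-6494811} = \left(169136 - \frac{93138388011}{90516461612}\right) \left(- \frac{1}{6494811}\right) = \frac{15309499112819221}{90516461612} \left(- \frac{1}{6494811}\right) = - \frac{15309499112819221}{587887310558695332}$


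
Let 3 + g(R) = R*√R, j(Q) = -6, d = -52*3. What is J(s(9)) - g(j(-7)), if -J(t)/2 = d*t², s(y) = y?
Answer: 25275 + 6*I*√6 ≈ 25275.0 + 14.697*I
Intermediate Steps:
d = -156
g(R) = -3 + R^(3/2) (g(R) = -3 + R*√R = -3 + R^(3/2))
J(t) = 312*t² (J(t) = -(-312)*t² = 312*t²)
J(s(9)) - g(j(-7)) = 312*9² - (-3 + (-6)^(3/2)) = 312*81 - (-3 - 6*I*√6) = 25272 + (3 + 6*I*√6) = 25275 + 6*I*√6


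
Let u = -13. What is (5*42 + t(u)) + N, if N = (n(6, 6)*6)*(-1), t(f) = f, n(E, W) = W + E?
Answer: 125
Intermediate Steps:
n(E, W) = E + W
N = -72 (N = ((6 + 6)*6)*(-1) = (12*6)*(-1) = 72*(-1) = -72)
(5*42 + t(u)) + N = (5*42 - 13) - 72 = (210 - 13) - 72 = 197 - 72 = 125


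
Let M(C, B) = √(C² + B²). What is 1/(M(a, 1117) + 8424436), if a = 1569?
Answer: 4212218/35485559104323 - 5*√148378/70971118208646 ≈ 1.1868e-7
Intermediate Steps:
M(C, B) = √(B² + C²)
1/(M(a, 1117) + 8424436) = 1/(√(1117² + 1569²) + 8424436) = 1/(√(1247689 + 2461761) + 8424436) = 1/(√3709450 + 8424436) = 1/(5*√148378 + 8424436) = 1/(8424436 + 5*√148378)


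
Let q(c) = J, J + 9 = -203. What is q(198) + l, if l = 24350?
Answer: 24138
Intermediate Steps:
J = -212 (J = -9 - 203 = -212)
q(c) = -212
q(198) + l = -212 + 24350 = 24138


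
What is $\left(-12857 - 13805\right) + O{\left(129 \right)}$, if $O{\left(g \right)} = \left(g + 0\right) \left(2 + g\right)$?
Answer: $-9763$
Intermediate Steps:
$O{\left(g \right)} = g \left(2 + g\right)$
$\left(-12857 - 13805\right) + O{\left(129 \right)} = \left(-12857 - 13805\right) + 129 \left(2 + 129\right) = -26662 + 129 \cdot 131 = -26662 + 16899 = -9763$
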